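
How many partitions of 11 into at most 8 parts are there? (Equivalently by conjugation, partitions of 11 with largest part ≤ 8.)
p(11, parts ≤ 8) = 52

Partitions of 11 with all parts ≤ 8: 8+3, 8+2+1, 8+1+1+1, 7+4, 7+3+1, 7+2+2, 7+2+1+1, 7+1+1+1+1, 6+5, 6+4+1, 6+3+2, 6+3+1+1, 6+2+2+1, 6+2+1+1+1, 6+1+1+1+1+1, 5+5+1, 5+4+2, 5+4+1+1, 5+3+3, 5+3+2+1, 5+3+1+1+1, 5+2+2+2, 5+2+2+1+1, 5+2+1+1+1+1, 5+1+1+1+1+1+1, 4+4+3, 4+4+2+1, 4+4+1+1+1, 4+3+3+1, 4+3+2+2, … (52 total). Count = 52.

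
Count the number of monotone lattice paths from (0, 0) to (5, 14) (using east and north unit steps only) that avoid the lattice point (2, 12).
Number of paths = 10718

Total paths from (0, 0) to (5, 14): C(19, 5) = 11628. Paths through (2, 12): (paths (0, 0) → (2, 12)) × (paths (2, 12) → (5, 14)) = C(14, 2) · C(5, 3) = 91 · 10 = 910. Avoidance count = 11628 − 910 = 10718.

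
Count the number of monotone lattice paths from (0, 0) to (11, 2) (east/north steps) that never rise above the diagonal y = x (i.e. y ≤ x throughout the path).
Number of paths = 65

By the reflection principle (André's argument), the number of monotone paths to (11, 2) with n ≤ m that never go above y = x is C(13, 11) − C(13, 12) = 78 − 13 = 65.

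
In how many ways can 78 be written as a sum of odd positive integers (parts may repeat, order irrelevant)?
p_odd(78) = 64234

Enumerate partitions using only odd parts via the recurrence o(n, m) = o(n, m−2) + o(n−m, m) over odd m, starting from the largest odd part ≤ n. This gives p_odd(78) = 64234. (Euler's theorem: equals the count of distinct-part partitions.)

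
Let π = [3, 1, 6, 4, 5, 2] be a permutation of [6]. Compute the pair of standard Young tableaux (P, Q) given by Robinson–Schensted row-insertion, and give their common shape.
P = [1, 2, 5] / [3, 4] / [6];  Q = [1, 3, 5] / [2, 4] / [6];  common shape = (3, 2, 1)

Row-insert the values π_1, π_2, … into P one at a time, bumping the leftmost entry strictly greater than the inserted value down to the next row. The recording tableau Q records, in position (i, j), the step at which that cell was added to P.
  Insert 3 (step 1): P = [3];  Q = [1]
  Insert 1 (step 2): P = [1] / [3];  Q = [1] / [2]
  Insert 6 (step 3): P = [1, 6] / [3];  Q = [1, 3] / [2]
  Insert 4 (step 4): P = [1, 4] / [3, 6];  Q = [1, 3] / [2, 4]
  Insert 5 (step 5): P = [1, 4, 5] / [3, 6];  Q = [1, 3, 5] / [2, 4]
  Insert 2 (step 6): P = [1, 2, 5] / [3, 4] / [6];  Q = [1, 3, 5] / [2, 4] / [6]
Final shape: (3, 2, 1).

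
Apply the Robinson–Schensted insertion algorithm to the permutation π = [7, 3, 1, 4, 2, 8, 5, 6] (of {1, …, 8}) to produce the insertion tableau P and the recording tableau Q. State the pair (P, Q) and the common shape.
P = [1, 2, 5, 6] / [3, 4, 8] / [7];  Q = [1, 4, 6, 8] / [2, 5, 7] / [3];  common shape = (4, 3, 1)

Row-insert the values π_1, π_2, … into P one at a time, bumping the leftmost entry strictly greater than the inserted value down to the next row. The recording tableau Q records, in position (i, j), the step at which that cell was added to P.
  Insert 7 (step 1): P = [7];  Q = [1]
  Insert 3 (step 2): P = [3] / [7];  Q = [1] / [2]
  Insert 1 (step 3): P = [1] / [3] / [7];  Q = [1] / [2] / [3]
  Insert 4 (step 4): P = [1, 4] / [3] / [7];  Q = [1, 4] / [2] / [3]
  Insert 2 (step 5): P = [1, 2] / [3, 4] / [7];  Q = [1, 4] / [2, 5] / [3]
  Insert 8 (step 6): P = [1, 2, 8] / [3, 4] / [7];  Q = [1, 4, 6] / [2, 5] / [3]
  Insert 5 (step 7): P = [1, 2, 5] / [3, 4, 8] / [7];  Q = [1, 4, 6] / [2, 5, 7] / [3]
  Insert 6 (step 8): P = [1, 2, 5, 6] / [3, 4, 8] / [7];  Q = [1, 4, 6, 8] / [2, 5, 7] / [3]
Final shape: (4, 3, 1).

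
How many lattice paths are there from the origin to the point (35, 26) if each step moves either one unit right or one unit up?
Number of paths = 121801604478231762

A monotone lattice path from (0, 0) to (35, 26) consists of 35 east steps and 26 north steps in some order, so it is determined by which 35 of the 61 steps are east. The count is C(61, 35) = 121801604478231762.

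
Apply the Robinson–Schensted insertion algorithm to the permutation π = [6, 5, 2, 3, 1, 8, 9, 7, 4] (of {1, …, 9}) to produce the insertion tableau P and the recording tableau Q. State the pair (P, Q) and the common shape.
P = [1, 3, 4, 9] / [2, 7] / [5, 8] / [6];  Q = [1, 4, 6, 7] / [2, 8] / [3, 9] / [5];  common shape = (4, 2, 2, 1)

Row-insert the values π_1, π_2, … into P one at a time, bumping the leftmost entry strictly greater than the inserted value down to the next row. The recording tableau Q records, in position (i, j), the step at which that cell was added to P.
  Insert 6 (step 1): P = [6];  Q = [1]
  Insert 5 (step 2): P = [5] / [6];  Q = [1] / [2]
  Insert 2 (step 3): P = [2] / [5] / [6];  Q = [1] / [2] / [3]
  Insert 3 (step 4): P = [2, 3] / [5] / [6];  Q = [1, 4] / [2] / [3]
  Insert 1 (step 5): P = [1, 3] / [2] / [5] / [6];  Q = [1, 4] / [2] / [3] / [5]
  Insert 8 (step 6): P = [1, 3, 8] / [2] / [5] / [6];  Q = [1, 4, 6] / [2] / [3] / [5]
  Insert 9 (step 7): P = [1, 3, 8, 9] / [2] / [5] / [6];  Q = [1, 4, 6, 7] / [2] / [3] / [5]
  Insert 7 (step 8): P = [1, 3, 7, 9] / [2, 8] / [5] / [6];  Q = [1, 4, 6, 7] / [2, 8] / [3] / [5]
  Insert 4 (step 9): P = [1, 3, 4, 9] / [2, 7] / [5, 8] / [6];  Q = [1, 4, 6, 7] / [2, 8] / [3, 9] / [5]
Final shape: (4, 2, 2, 1).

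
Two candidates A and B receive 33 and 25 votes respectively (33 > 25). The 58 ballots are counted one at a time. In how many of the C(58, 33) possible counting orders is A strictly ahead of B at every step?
Strict-lead orderings = 2407144796004312

Total orderings of the 58 votes with 33 for A: C(58, 33) = 17451799771031262. By the Bertrand ballot formula (Cycle Lemma / reflection principle), the number of orderings in which A is strictly ahead of B throughout is (p − q)/(p + q) · C(p + q, p) = (33 − 25)/(33 + 25) · 17451799771031262 = 2407144796004312.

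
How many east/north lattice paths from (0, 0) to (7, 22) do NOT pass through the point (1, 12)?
Number of paths = 1456676

Total paths from (0, 0) to (7, 22): C(29, 7) = 1560780. Paths through (1, 12): (paths (0, 0) → (1, 12)) × (paths (1, 12) → (7, 22)) = C(13, 1) · C(16, 6) = 13 · 8008 = 104104. Avoidance count = 1560780 − 104104 = 1456676.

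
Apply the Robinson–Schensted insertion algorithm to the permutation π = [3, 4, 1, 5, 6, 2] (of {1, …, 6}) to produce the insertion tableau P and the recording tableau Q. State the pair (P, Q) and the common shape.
P = [1, 2, 5, 6] / [3, 4];  Q = [1, 2, 4, 5] / [3, 6];  common shape = (4, 2)

Row-insert the values π_1, π_2, … into P one at a time, bumping the leftmost entry strictly greater than the inserted value down to the next row. The recording tableau Q records, in position (i, j), the step at which that cell was added to P.
  Insert 3 (step 1): P = [3];  Q = [1]
  Insert 4 (step 2): P = [3, 4];  Q = [1, 2]
  Insert 1 (step 3): P = [1, 4] / [3];  Q = [1, 2] / [3]
  Insert 5 (step 4): P = [1, 4, 5] / [3];  Q = [1, 2, 4] / [3]
  Insert 6 (step 5): P = [1, 4, 5, 6] / [3];  Q = [1, 2, 4, 5] / [3]
  Insert 2 (step 6): P = [1, 2, 5, 6] / [3, 4];  Q = [1, 2, 4, 5] / [3, 6]
Final shape: (4, 2).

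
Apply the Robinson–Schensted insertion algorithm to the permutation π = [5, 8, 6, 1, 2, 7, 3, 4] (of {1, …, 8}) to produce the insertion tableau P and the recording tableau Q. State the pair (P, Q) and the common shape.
P = [1, 2, 3, 4] / [5, 6, 7] / [8];  Q = [1, 2, 6, 8] / [3, 5, 7] / [4];  common shape = (4, 3, 1)

Row-insert the values π_1, π_2, … into P one at a time, bumping the leftmost entry strictly greater than the inserted value down to the next row. The recording tableau Q records, in position (i, j), the step at which that cell was added to P.
  Insert 5 (step 1): P = [5];  Q = [1]
  Insert 8 (step 2): P = [5, 8];  Q = [1, 2]
  Insert 6 (step 3): P = [5, 6] / [8];  Q = [1, 2] / [3]
  Insert 1 (step 4): P = [1, 6] / [5] / [8];  Q = [1, 2] / [3] / [4]
  Insert 2 (step 5): P = [1, 2] / [5, 6] / [8];  Q = [1, 2] / [3, 5] / [4]
  Insert 7 (step 6): P = [1, 2, 7] / [5, 6] / [8];  Q = [1, 2, 6] / [3, 5] / [4]
  Insert 3 (step 7): P = [1, 2, 3] / [5, 6, 7] / [8];  Q = [1, 2, 6] / [3, 5, 7] / [4]
  Insert 4 (step 8): P = [1, 2, 3, 4] / [5, 6, 7] / [8];  Q = [1, 2, 6, 8] / [3, 5, 7] / [4]
Final shape: (4, 3, 1).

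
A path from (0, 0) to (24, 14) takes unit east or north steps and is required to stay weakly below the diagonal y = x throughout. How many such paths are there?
Number of paths = 4254603804

By the reflection principle (André's argument), the number of monotone paths to (24, 14) with n ≤ m that never go above y = x is C(38, 24) − C(38, 25) = 9669554100 − 5414950296 = 4254603804.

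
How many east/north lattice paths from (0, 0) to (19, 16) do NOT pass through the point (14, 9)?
Number of paths = 3412714470

Total paths from (0, 0) to (19, 16): C(35, 19) = 4059928950. Paths through (14, 9): (paths (0, 0) → (14, 9)) × (paths (14, 9) → (19, 16)) = C(23, 14) · C(12, 5) = 817190 · 792 = 647214480. Avoidance count = 4059928950 − 647214480 = 3412714470.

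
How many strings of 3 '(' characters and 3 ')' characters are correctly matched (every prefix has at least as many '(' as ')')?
C_3 = 5

These balanced parentheses are counted by the Catalan number C_n = (1/(n + 1)) · C(2n, n). For n = 3: C_3 = (1/4) · C(6, 3) = 20/4 = 5.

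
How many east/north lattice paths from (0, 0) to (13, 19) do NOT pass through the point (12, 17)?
Number of paths = 191685795

Total paths from (0, 0) to (13, 19): C(32, 13) = 347373600. Paths through (12, 17): (paths (0, 0) → (12, 17)) × (paths (12, 17) → (13, 19)) = C(29, 12) · C(3, 1) = 51895935 · 3 = 155687805. Avoidance count = 347373600 − 155687805 = 191685795.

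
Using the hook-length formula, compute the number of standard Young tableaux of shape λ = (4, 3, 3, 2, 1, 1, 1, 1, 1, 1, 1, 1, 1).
# SYT of shape (4, 3, 3, 2, 1, 1, 1, 1, 1, 1, 1, 1, 1) = 7630875

Hook-length formula: f^λ = n! / Π hook(c), product over all cells c of the Young diagram. For λ = (4, 3, 3, 2, 1, 1, 1, 1, 1, 1, 1, 1, 1), n = 21 boxes. Hook lengths by row (left-to-right, top-to-bottom): [16, 6, 4, 1]; [14, 4, 2]; [13, 3, 1]; [11, 1]; [9]; [8]; [7]; [6]; [5]; [4]; [3]; [2]; [1]. Product of hooks = 6695292764160. So f^λ = 21! / 6695292764160 = 51090942171709440000 / 6695292764160 = 7630875.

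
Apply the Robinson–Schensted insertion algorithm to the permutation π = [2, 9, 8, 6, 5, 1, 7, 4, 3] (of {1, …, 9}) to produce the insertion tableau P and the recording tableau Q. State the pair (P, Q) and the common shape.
P = [1, 3, 7] / [2, 4] / [5] / [6] / [8] / [9];  Q = [1, 2, 7] / [3, 8] / [4] / [5] / [6] / [9];  common shape = (3, 2, 1, 1, 1, 1)

Row-insert the values π_1, π_2, … into P one at a time, bumping the leftmost entry strictly greater than the inserted value down to the next row. The recording tableau Q records, in position (i, j), the step at which that cell was added to P.
  Insert 2 (step 1): P = [2];  Q = [1]
  Insert 9 (step 2): P = [2, 9];  Q = [1, 2]
  Insert 8 (step 3): P = [2, 8] / [9];  Q = [1, 2] / [3]
  Insert 6 (step 4): P = [2, 6] / [8] / [9];  Q = [1, 2] / [3] / [4]
  Insert 5 (step 5): P = [2, 5] / [6] / [8] / [9];  Q = [1, 2] / [3] / [4] / [5]
  Insert 1 (step 6): P = [1, 5] / [2] / [6] / [8] / [9];  Q = [1, 2] / [3] / [4] / [5] / [6]
  Insert 7 (step 7): P = [1, 5, 7] / [2] / [6] / [8] / [9];  Q = [1, 2, 7] / [3] / [4] / [5] / [6]
  Insert 4 (step 8): P = [1, 4, 7] / [2, 5] / [6] / [8] / [9];  Q = [1, 2, 7] / [3, 8] / [4] / [5] / [6]
  Insert 3 (step 9): P = [1, 3, 7] / [2, 4] / [5] / [6] / [8] / [9];  Q = [1, 2, 7] / [3, 8] / [4] / [5] / [6] / [9]
Final shape: (3, 2, 1, 1, 1, 1).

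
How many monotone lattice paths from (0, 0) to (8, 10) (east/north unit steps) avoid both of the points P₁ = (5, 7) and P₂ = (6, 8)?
Number of paths = 19404

Inclusion–exclusion. Total paths: C(18, 8) = 43758. Through P₁: C(12, 5)·C(6, 3) = 15840. Through P₂: C(14, 6)·C(4, 2) = 18018. Since P₁ is strictly southwest of P₂, a monotone path through both must visit P₁ then P₂; paths through both = C(12, 5)·C(2, 1)·C(4, 2) = 9504. Avoid both = 43758 − 15840 − 18018 + 9504 = 19404.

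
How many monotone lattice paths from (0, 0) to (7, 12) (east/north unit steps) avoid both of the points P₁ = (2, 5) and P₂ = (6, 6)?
Number of paths = 28023

Inclusion–exclusion. Total paths: C(19, 7) = 50388. Through P₁: C(7, 2)·C(12, 5) = 16632. Through P₂: C(12, 6)·C(7, 1) = 6468. Since P₁ is strictly southwest of P₂, a monotone path through both must visit P₁ then P₂; paths through both = C(7, 2)·C(5, 4)·C(7, 1) = 735. Avoid both = 50388 − 16632 − 6468 + 735 = 28023.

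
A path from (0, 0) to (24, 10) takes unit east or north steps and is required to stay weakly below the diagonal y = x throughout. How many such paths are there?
Number of paths = 78676884

By the reflection principle (André's argument), the number of monotone paths to (24, 10) with n ≤ m that never go above y = x is C(34, 24) − C(34, 25) = 131128140 − 52451256 = 78676884.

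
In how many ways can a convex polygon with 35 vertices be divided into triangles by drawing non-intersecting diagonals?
C_33 = 212336130412243110

These polygon triangulations are counted by the Catalan number C_n = (1/(n + 1)) · C(2n, n). For n = 33: C_33 = (1/34) · C(66, 33) = 7219428434016265740/34 = 212336130412243110.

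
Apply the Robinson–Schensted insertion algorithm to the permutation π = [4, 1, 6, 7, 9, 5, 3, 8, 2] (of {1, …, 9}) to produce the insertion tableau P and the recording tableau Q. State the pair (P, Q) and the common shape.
P = [1, 2, 7, 8] / [3, 5, 9] / [4] / [6];  Q = [1, 3, 4, 5] / [2, 6, 8] / [7] / [9];  common shape = (4, 3, 1, 1)

Row-insert the values π_1, π_2, … into P one at a time, bumping the leftmost entry strictly greater than the inserted value down to the next row. The recording tableau Q records, in position (i, j), the step at which that cell was added to P.
  Insert 4 (step 1): P = [4];  Q = [1]
  Insert 1 (step 2): P = [1] / [4];  Q = [1] / [2]
  Insert 6 (step 3): P = [1, 6] / [4];  Q = [1, 3] / [2]
  Insert 7 (step 4): P = [1, 6, 7] / [4];  Q = [1, 3, 4] / [2]
  Insert 9 (step 5): P = [1, 6, 7, 9] / [4];  Q = [1, 3, 4, 5] / [2]
  Insert 5 (step 6): P = [1, 5, 7, 9] / [4, 6];  Q = [1, 3, 4, 5] / [2, 6]
  Insert 3 (step 7): P = [1, 3, 7, 9] / [4, 5] / [6];  Q = [1, 3, 4, 5] / [2, 6] / [7]
  Insert 8 (step 8): P = [1, 3, 7, 8] / [4, 5, 9] / [6];  Q = [1, 3, 4, 5] / [2, 6, 8] / [7]
  Insert 2 (step 9): P = [1, 2, 7, 8] / [3, 5, 9] / [4] / [6];  Q = [1, 3, 4, 5] / [2, 6, 8] / [7] / [9]
Final shape: (4, 3, 1, 1).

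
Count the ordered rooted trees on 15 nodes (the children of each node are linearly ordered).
C_14 = 2674440

These ordered rooted trees are counted by the Catalan number C_n = (1/(n + 1)) · C(2n, n). For n = 14: C_14 = (1/15) · C(28, 14) = 40116600/15 = 2674440.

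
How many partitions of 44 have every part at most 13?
p(44, parts ≤ 13) = 47968

Use the recurrence p(n, m) = p(n, m−1) + p(n−m, m): either the largest part is < m (count p(n, m−1)) or the largest part is exactly m (remove one copy of m, count p(n−m, m)). With p(0, ·) = 1 this gives p(44, parts ≤ 13) = 47968. (By conjugating Young diagrams, this also counts partitions of 44 into at most 13 parts.)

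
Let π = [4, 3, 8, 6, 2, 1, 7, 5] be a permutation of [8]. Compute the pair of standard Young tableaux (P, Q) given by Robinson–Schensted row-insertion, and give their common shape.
P = [1, 5, 7] / [2, 6] / [3, 8] / [4];  Q = [1, 3, 7] / [2, 4] / [5, 8] / [6];  common shape = (3, 2, 2, 1)

Row-insert the values π_1, π_2, … into P one at a time, bumping the leftmost entry strictly greater than the inserted value down to the next row. The recording tableau Q records, in position (i, j), the step at which that cell was added to P.
  Insert 4 (step 1): P = [4];  Q = [1]
  Insert 3 (step 2): P = [3] / [4];  Q = [1] / [2]
  Insert 8 (step 3): P = [3, 8] / [4];  Q = [1, 3] / [2]
  Insert 6 (step 4): P = [3, 6] / [4, 8];  Q = [1, 3] / [2, 4]
  Insert 2 (step 5): P = [2, 6] / [3, 8] / [4];  Q = [1, 3] / [2, 4] / [5]
  Insert 1 (step 6): P = [1, 6] / [2, 8] / [3] / [4];  Q = [1, 3] / [2, 4] / [5] / [6]
  Insert 7 (step 7): P = [1, 6, 7] / [2, 8] / [3] / [4];  Q = [1, 3, 7] / [2, 4] / [5] / [6]
  Insert 5 (step 8): P = [1, 5, 7] / [2, 6] / [3, 8] / [4];  Q = [1, 3, 7] / [2, 4] / [5, 8] / [6]
Final shape: (3, 2, 2, 1).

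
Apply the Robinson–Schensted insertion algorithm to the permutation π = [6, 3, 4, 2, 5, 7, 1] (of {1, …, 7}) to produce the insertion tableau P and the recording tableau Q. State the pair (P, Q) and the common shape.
P = [1, 4, 5, 7] / [2] / [3] / [6];  Q = [1, 3, 5, 6] / [2] / [4] / [7];  common shape = (4, 1, 1, 1)

Row-insert the values π_1, π_2, … into P one at a time, bumping the leftmost entry strictly greater than the inserted value down to the next row. The recording tableau Q records, in position (i, j), the step at which that cell was added to P.
  Insert 6 (step 1): P = [6];  Q = [1]
  Insert 3 (step 2): P = [3] / [6];  Q = [1] / [2]
  Insert 4 (step 3): P = [3, 4] / [6];  Q = [1, 3] / [2]
  Insert 2 (step 4): P = [2, 4] / [3] / [6];  Q = [1, 3] / [2] / [4]
  Insert 5 (step 5): P = [2, 4, 5] / [3] / [6];  Q = [1, 3, 5] / [2] / [4]
  Insert 7 (step 6): P = [2, 4, 5, 7] / [3] / [6];  Q = [1, 3, 5, 6] / [2] / [4]
  Insert 1 (step 7): P = [1, 4, 5, 7] / [2] / [3] / [6];  Q = [1, 3, 5, 6] / [2] / [4] / [7]
Final shape: (4, 1, 1, 1).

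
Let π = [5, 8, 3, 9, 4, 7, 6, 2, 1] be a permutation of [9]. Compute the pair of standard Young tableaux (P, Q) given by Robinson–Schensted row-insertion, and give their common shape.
P = [1, 4, 6] / [2, 7, 9] / [3] / [5] / [8];  Q = [1, 2, 4] / [3, 5, 6] / [7] / [8] / [9];  common shape = (3, 3, 1, 1, 1)

Row-insert the values π_1, π_2, … into P one at a time, bumping the leftmost entry strictly greater than the inserted value down to the next row. The recording tableau Q records, in position (i, j), the step at which that cell was added to P.
  Insert 5 (step 1): P = [5];  Q = [1]
  Insert 8 (step 2): P = [5, 8];  Q = [1, 2]
  Insert 3 (step 3): P = [3, 8] / [5];  Q = [1, 2] / [3]
  Insert 9 (step 4): P = [3, 8, 9] / [5];  Q = [1, 2, 4] / [3]
  Insert 4 (step 5): P = [3, 4, 9] / [5, 8];  Q = [1, 2, 4] / [3, 5]
  Insert 7 (step 6): P = [3, 4, 7] / [5, 8, 9];  Q = [1, 2, 4] / [3, 5, 6]
  Insert 6 (step 7): P = [3, 4, 6] / [5, 7, 9] / [8];  Q = [1, 2, 4] / [3, 5, 6] / [7]
  Insert 2 (step 8): P = [2, 4, 6] / [3, 7, 9] / [5] / [8];  Q = [1, 2, 4] / [3, 5, 6] / [7] / [8]
  Insert 1 (step 9): P = [1, 4, 6] / [2, 7, 9] / [3] / [5] / [8];  Q = [1, 2, 4] / [3, 5, 6] / [7] / [8] / [9]
Final shape: (3, 3, 1, 1, 1).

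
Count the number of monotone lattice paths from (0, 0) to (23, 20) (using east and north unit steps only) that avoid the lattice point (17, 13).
Number of paths = 755059015620

Total paths from (0, 0) to (23, 20): C(43, 23) = 960566918220. Paths through (17, 13): (paths (0, 0) → (17, 13)) × (paths (17, 13) → (23, 20)) = C(30, 17) · C(13, 6) = 119759850 · 1716 = 205507902600. Avoidance count = 960566918220 − 205507902600 = 755059015620.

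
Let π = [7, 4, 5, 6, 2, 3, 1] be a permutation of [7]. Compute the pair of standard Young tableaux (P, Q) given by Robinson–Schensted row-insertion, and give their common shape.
P = [1, 3, 6] / [2, 5] / [4] / [7];  Q = [1, 3, 4] / [2, 6] / [5] / [7];  common shape = (3, 2, 1, 1)

Row-insert the values π_1, π_2, … into P one at a time, bumping the leftmost entry strictly greater than the inserted value down to the next row. The recording tableau Q records, in position (i, j), the step at which that cell was added to P.
  Insert 7 (step 1): P = [7];  Q = [1]
  Insert 4 (step 2): P = [4] / [7];  Q = [1] / [2]
  Insert 5 (step 3): P = [4, 5] / [7];  Q = [1, 3] / [2]
  Insert 6 (step 4): P = [4, 5, 6] / [7];  Q = [1, 3, 4] / [2]
  Insert 2 (step 5): P = [2, 5, 6] / [4] / [7];  Q = [1, 3, 4] / [2] / [5]
  Insert 3 (step 6): P = [2, 3, 6] / [4, 5] / [7];  Q = [1, 3, 4] / [2, 6] / [5]
  Insert 1 (step 7): P = [1, 3, 6] / [2, 5] / [4] / [7];  Q = [1, 3, 4] / [2, 6] / [5] / [7]
Final shape: (3, 2, 1, 1).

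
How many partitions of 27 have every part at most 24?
p(27, parts ≤ 24) = 3006

Use the recurrence p(n, m) = p(n, m−1) + p(n−m, m): either the largest part is < m (count p(n, m−1)) or the largest part is exactly m (remove one copy of m, count p(n−m, m)). With p(0, ·) = 1 this gives p(27, parts ≤ 24) = 3006. (By conjugating Young diagrams, this also counts partitions of 27 into at most 24 parts.)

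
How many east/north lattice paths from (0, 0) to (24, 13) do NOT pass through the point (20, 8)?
Number of paths = 3170846070

Total paths from (0, 0) to (24, 13): C(37, 24) = 3562467300. Paths through (20, 8): (paths (0, 0) → (20, 8)) × (paths (20, 8) → (24, 13)) = C(28, 20) · C(9, 4) = 3108105 · 126 = 391621230. Avoidance count = 3562467300 − 391621230 = 3170846070.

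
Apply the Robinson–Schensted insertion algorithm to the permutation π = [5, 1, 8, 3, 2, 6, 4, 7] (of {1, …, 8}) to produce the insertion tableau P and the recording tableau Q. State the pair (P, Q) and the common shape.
P = [1, 2, 4, 7] / [3, 6] / [5, 8];  Q = [1, 3, 6, 8] / [2, 4] / [5, 7];  common shape = (4, 2, 2)

Row-insert the values π_1, π_2, … into P one at a time, bumping the leftmost entry strictly greater than the inserted value down to the next row. The recording tableau Q records, in position (i, j), the step at which that cell was added to P.
  Insert 5 (step 1): P = [5];  Q = [1]
  Insert 1 (step 2): P = [1] / [5];  Q = [1] / [2]
  Insert 8 (step 3): P = [1, 8] / [5];  Q = [1, 3] / [2]
  Insert 3 (step 4): P = [1, 3] / [5, 8];  Q = [1, 3] / [2, 4]
  Insert 2 (step 5): P = [1, 2] / [3, 8] / [5];  Q = [1, 3] / [2, 4] / [5]
  Insert 6 (step 6): P = [1, 2, 6] / [3, 8] / [5];  Q = [1, 3, 6] / [2, 4] / [5]
  Insert 4 (step 7): P = [1, 2, 4] / [3, 6] / [5, 8];  Q = [1, 3, 6] / [2, 4] / [5, 7]
  Insert 7 (step 8): P = [1, 2, 4, 7] / [3, 6] / [5, 8];  Q = [1, 3, 6, 8] / [2, 4] / [5, 7]
Final shape: (4, 2, 2).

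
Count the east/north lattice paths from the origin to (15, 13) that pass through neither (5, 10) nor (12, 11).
Number of paths = 23302762

Inclusion–exclusion. Total paths: C(28, 15) = 37442160. Through P₁: C(15, 5)·C(13, 10) = 858858. Through P₂: C(23, 12)·C(5, 3) = 13520780. Since P₁ is strictly southwest of P₂, a monotone path through both must visit P₁ then P₂; paths through both = C(15, 5)·C(8, 7)·C(5, 3) = 240240. Avoid both = 37442160 − 858858 − 13520780 + 240240 = 23302762.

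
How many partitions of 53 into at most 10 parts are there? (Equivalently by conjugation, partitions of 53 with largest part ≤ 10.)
p(53, parts ≤ 10) = 89623

Use the recurrence p(n, m) = p(n, m−1) + p(n−m, m): either the largest part is < m (count p(n, m−1)) or the largest part is exactly m (remove one copy of m, count p(n−m, m)). With p(0, ·) = 1 this gives p(53, parts ≤ 10) = 89623. (By conjugating Young diagrams, this also counts partitions of 53 into at most 10 parts.)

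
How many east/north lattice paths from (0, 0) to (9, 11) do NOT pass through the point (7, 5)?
Number of paths = 145784

Total paths from (0, 0) to (9, 11): C(20, 9) = 167960. Paths through (7, 5): (paths (0, 0) → (7, 5)) × (paths (7, 5) → (9, 11)) = C(12, 7) · C(8, 2) = 792 · 28 = 22176. Avoidance count = 167960 − 22176 = 145784.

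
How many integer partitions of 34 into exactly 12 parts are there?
p(34, 12 parts) = 905

Partitions of n into exactly k parts are in bijection with partitions of n − k into at most k parts (subtract 1 from each part). So p(34, exactly 12) = p(22, parts ≤ 12). Computing via the recurrence p(m, j) = p(m, j−1) + p(m−j, j) gives 905.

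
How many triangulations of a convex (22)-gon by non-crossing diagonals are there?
C_20 = 6564120420

These polygon triangulations are counted by the Catalan number C_n = (1/(n + 1)) · C(2n, n). For n = 20: C_20 = (1/21) · C(40, 20) = 137846528820/21 = 6564120420.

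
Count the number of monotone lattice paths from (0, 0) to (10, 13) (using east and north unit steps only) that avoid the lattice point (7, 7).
Number of paths = 855778

Total paths from (0, 0) to (10, 13): C(23, 10) = 1144066. Paths through (7, 7): (paths (0, 0) → (7, 7)) × (paths (7, 7) → (10, 13)) = C(14, 7) · C(9, 3) = 3432 · 84 = 288288. Avoidance count = 1144066 − 288288 = 855778.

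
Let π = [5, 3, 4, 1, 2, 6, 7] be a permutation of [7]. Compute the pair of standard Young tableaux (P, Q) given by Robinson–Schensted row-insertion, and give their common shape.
P = [1, 2, 6, 7] / [3, 4] / [5];  Q = [1, 3, 6, 7] / [2, 5] / [4];  common shape = (4, 2, 1)

Row-insert the values π_1, π_2, … into P one at a time, bumping the leftmost entry strictly greater than the inserted value down to the next row. The recording tableau Q records, in position (i, j), the step at which that cell was added to P.
  Insert 5 (step 1): P = [5];  Q = [1]
  Insert 3 (step 2): P = [3] / [5];  Q = [1] / [2]
  Insert 4 (step 3): P = [3, 4] / [5];  Q = [1, 3] / [2]
  Insert 1 (step 4): P = [1, 4] / [3] / [5];  Q = [1, 3] / [2] / [4]
  Insert 2 (step 5): P = [1, 2] / [3, 4] / [5];  Q = [1, 3] / [2, 5] / [4]
  Insert 6 (step 6): P = [1, 2, 6] / [3, 4] / [5];  Q = [1, 3, 6] / [2, 5] / [4]
  Insert 7 (step 7): P = [1, 2, 6, 7] / [3, 4] / [5];  Q = [1, 3, 6, 7] / [2, 5] / [4]
Final shape: (4, 2, 1).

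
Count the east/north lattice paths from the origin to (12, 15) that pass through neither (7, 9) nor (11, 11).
Number of paths = 9429420

Inclusion–exclusion. Total paths: C(27, 12) = 17383860. Through P₁: C(16, 7)·C(11, 5) = 5285280. Through P₂: C(22, 11)·C(5, 1) = 3527160. Since P₁ is strictly southwest of P₂, a monotone path through both must visit P₁ then P₂; paths through both = C(16, 7)·C(6, 4)·C(5, 1) = 858000. Avoid both = 17383860 − 5285280 − 3527160 + 858000 = 9429420.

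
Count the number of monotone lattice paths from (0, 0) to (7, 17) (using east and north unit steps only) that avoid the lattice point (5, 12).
Number of paths = 216156

Total paths from (0, 0) to (7, 17): C(24, 7) = 346104. Paths through (5, 12): (paths (0, 0) → (5, 12)) × (paths (5, 12) → (7, 17)) = C(17, 5) · C(7, 2) = 6188 · 21 = 129948. Avoidance count = 346104 − 129948 = 216156.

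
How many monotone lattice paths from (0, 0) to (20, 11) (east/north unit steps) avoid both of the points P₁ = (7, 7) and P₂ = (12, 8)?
Number of paths = 59116785

Inclusion–exclusion. Total paths: C(31, 20) = 84672315. Through P₁: C(14, 7)·C(17, 13) = 8168160. Through P₂: C(20, 12)·C(11, 8) = 20785050. Since P₁ is strictly southwest of P₂, a monotone path through both must visit P₁ then P₂; paths through both = C(14, 7)·C(6, 5)·C(11, 8) = 3397680. Avoid both = 84672315 − 8168160 − 20785050 + 3397680 = 59116785.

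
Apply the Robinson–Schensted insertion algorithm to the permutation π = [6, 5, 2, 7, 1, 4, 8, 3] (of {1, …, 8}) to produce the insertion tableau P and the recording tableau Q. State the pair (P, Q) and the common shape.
P = [1, 3, 8] / [2, 4] / [5, 7] / [6];  Q = [1, 4, 7] / [2, 6] / [3, 8] / [5];  common shape = (3, 2, 2, 1)

Row-insert the values π_1, π_2, … into P one at a time, bumping the leftmost entry strictly greater than the inserted value down to the next row. The recording tableau Q records, in position (i, j), the step at which that cell was added to P.
  Insert 6 (step 1): P = [6];  Q = [1]
  Insert 5 (step 2): P = [5] / [6];  Q = [1] / [2]
  Insert 2 (step 3): P = [2] / [5] / [6];  Q = [1] / [2] / [3]
  Insert 7 (step 4): P = [2, 7] / [5] / [6];  Q = [1, 4] / [2] / [3]
  Insert 1 (step 5): P = [1, 7] / [2] / [5] / [6];  Q = [1, 4] / [2] / [3] / [5]
  Insert 4 (step 6): P = [1, 4] / [2, 7] / [5] / [6];  Q = [1, 4] / [2, 6] / [3] / [5]
  Insert 8 (step 7): P = [1, 4, 8] / [2, 7] / [5] / [6];  Q = [1, 4, 7] / [2, 6] / [3] / [5]
  Insert 3 (step 8): P = [1, 3, 8] / [2, 4] / [5, 7] / [6];  Q = [1, 4, 7] / [2, 6] / [3, 8] / [5]
Final shape: (3, 2, 2, 1).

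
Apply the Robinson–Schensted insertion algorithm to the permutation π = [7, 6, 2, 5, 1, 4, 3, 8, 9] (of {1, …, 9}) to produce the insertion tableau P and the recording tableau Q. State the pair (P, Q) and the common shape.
P = [1, 3, 8, 9] / [2, 4] / [5] / [6] / [7];  Q = [1, 4, 8, 9] / [2, 6] / [3] / [5] / [7];  common shape = (4, 2, 1, 1, 1)

Row-insert the values π_1, π_2, … into P one at a time, bumping the leftmost entry strictly greater than the inserted value down to the next row. The recording tableau Q records, in position (i, j), the step at which that cell was added to P.
  Insert 7 (step 1): P = [7];  Q = [1]
  Insert 6 (step 2): P = [6] / [7];  Q = [1] / [2]
  Insert 2 (step 3): P = [2] / [6] / [7];  Q = [1] / [2] / [3]
  Insert 5 (step 4): P = [2, 5] / [6] / [7];  Q = [1, 4] / [2] / [3]
  Insert 1 (step 5): P = [1, 5] / [2] / [6] / [7];  Q = [1, 4] / [2] / [3] / [5]
  Insert 4 (step 6): P = [1, 4] / [2, 5] / [6] / [7];  Q = [1, 4] / [2, 6] / [3] / [5]
  Insert 3 (step 7): P = [1, 3] / [2, 4] / [5] / [6] / [7];  Q = [1, 4] / [2, 6] / [3] / [5] / [7]
  Insert 8 (step 8): P = [1, 3, 8] / [2, 4] / [5] / [6] / [7];  Q = [1, 4, 8] / [2, 6] / [3] / [5] / [7]
  Insert 9 (step 9): P = [1, 3, 8, 9] / [2, 4] / [5] / [6] / [7];  Q = [1, 4, 8, 9] / [2, 6] / [3] / [5] / [7]
Final shape: (4, 2, 1, 1, 1).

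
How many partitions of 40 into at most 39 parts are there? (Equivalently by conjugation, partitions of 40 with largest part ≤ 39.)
p(40, parts ≤ 39) = 37337

Use the recurrence p(n, m) = p(n, m−1) + p(n−m, m): either the largest part is < m (count p(n, m−1)) or the largest part is exactly m (remove one copy of m, count p(n−m, m)). With p(0, ·) = 1 this gives p(40, parts ≤ 39) = 37337. (By conjugating Young diagrams, this also counts partitions of 40 into at most 39 parts.)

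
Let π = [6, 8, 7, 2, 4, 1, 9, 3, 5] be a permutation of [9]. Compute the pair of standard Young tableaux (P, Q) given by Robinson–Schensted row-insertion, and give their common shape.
P = [1, 3, 5] / [2, 4, 9] / [6, 7] / [8];  Q = [1, 2, 7] / [3, 5, 9] / [4, 8] / [6];  common shape = (3, 3, 2, 1)

Row-insert the values π_1, π_2, … into P one at a time, bumping the leftmost entry strictly greater than the inserted value down to the next row. The recording tableau Q records, in position (i, j), the step at which that cell was added to P.
  Insert 6 (step 1): P = [6];  Q = [1]
  Insert 8 (step 2): P = [6, 8];  Q = [1, 2]
  Insert 7 (step 3): P = [6, 7] / [8];  Q = [1, 2] / [3]
  Insert 2 (step 4): P = [2, 7] / [6] / [8];  Q = [1, 2] / [3] / [4]
  Insert 4 (step 5): P = [2, 4] / [6, 7] / [8];  Q = [1, 2] / [3, 5] / [4]
  Insert 1 (step 6): P = [1, 4] / [2, 7] / [6] / [8];  Q = [1, 2] / [3, 5] / [4] / [6]
  Insert 9 (step 7): P = [1, 4, 9] / [2, 7] / [6] / [8];  Q = [1, 2, 7] / [3, 5] / [4] / [6]
  Insert 3 (step 8): P = [1, 3, 9] / [2, 4] / [6, 7] / [8];  Q = [1, 2, 7] / [3, 5] / [4, 8] / [6]
  Insert 5 (step 9): P = [1, 3, 5] / [2, 4, 9] / [6, 7] / [8];  Q = [1, 2, 7] / [3, 5, 9] / [4, 8] / [6]
Final shape: (3, 3, 2, 1).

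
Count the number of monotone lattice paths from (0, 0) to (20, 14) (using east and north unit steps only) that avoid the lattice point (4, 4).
Number of paths = 1020154190

Total paths from (0, 0) to (20, 14): C(34, 20) = 1391975640. Paths through (4, 4): (paths (0, 0) → (4, 4)) × (paths (4, 4) → (20, 14)) = C(8, 4) · C(26, 16) = 70 · 5311735 = 371821450. Avoidance count = 1391975640 − 371821450 = 1020154190.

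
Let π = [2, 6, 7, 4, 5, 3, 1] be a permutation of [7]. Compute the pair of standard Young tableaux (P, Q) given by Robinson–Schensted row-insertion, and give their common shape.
P = [1, 3, 5] / [2, 7] / [4] / [6];  Q = [1, 2, 3] / [4, 5] / [6] / [7];  common shape = (3, 2, 1, 1)

Row-insert the values π_1, π_2, … into P one at a time, bumping the leftmost entry strictly greater than the inserted value down to the next row. The recording tableau Q records, in position (i, j), the step at which that cell was added to P.
  Insert 2 (step 1): P = [2];  Q = [1]
  Insert 6 (step 2): P = [2, 6];  Q = [1, 2]
  Insert 7 (step 3): P = [2, 6, 7];  Q = [1, 2, 3]
  Insert 4 (step 4): P = [2, 4, 7] / [6];  Q = [1, 2, 3] / [4]
  Insert 5 (step 5): P = [2, 4, 5] / [6, 7];  Q = [1, 2, 3] / [4, 5]
  Insert 3 (step 6): P = [2, 3, 5] / [4, 7] / [6];  Q = [1, 2, 3] / [4, 5] / [6]
  Insert 1 (step 7): P = [1, 3, 5] / [2, 7] / [4] / [6];  Q = [1, 2, 3] / [4, 5] / [6] / [7]
Final shape: (3, 2, 1, 1).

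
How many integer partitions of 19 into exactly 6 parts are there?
p(19, 6 parts) = 71

Partitions of n into exactly k parts are in bijection with partitions of n − k into at most k parts (subtract 1 from each part). So p(19, exactly 6) = p(13, parts ≤ 6). Computing via the recurrence p(m, j) = p(m, j−1) + p(m−j, j) gives 71.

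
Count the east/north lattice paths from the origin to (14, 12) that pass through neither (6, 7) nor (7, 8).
Number of paths = 6458218

Inclusion–exclusion. Total paths: C(26, 14) = 9657700. Through P₁: C(13, 6)·C(13, 8) = 2208492. Through P₂: C(15, 7)·C(11, 7) = 2123550. Since P₁ is strictly southwest of P₂, a monotone path through both must visit P₁ then P₂; paths through both = C(13, 6)·C(2, 1)·C(11, 7) = 1132560. Avoid both = 9657700 − 2208492 − 2123550 + 1132560 = 6458218.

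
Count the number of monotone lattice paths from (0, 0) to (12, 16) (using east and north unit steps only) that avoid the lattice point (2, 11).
Number of paths = 30187521

Total paths from (0, 0) to (12, 16): C(28, 12) = 30421755. Paths through (2, 11): (paths (0, 0) → (2, 11)) × (paths (2, 11) → (12, 16)) = C(13, 2) · C(15, 10) = 78 · 3003 = 234234. Avoidance count = 30421755 − 234234 = 30187521.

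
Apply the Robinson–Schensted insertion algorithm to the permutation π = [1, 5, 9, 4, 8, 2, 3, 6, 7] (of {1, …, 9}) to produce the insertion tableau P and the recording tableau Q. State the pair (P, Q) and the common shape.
P = [1, 2, 3, 6, 7] / [4, 8] / [5, 9];  Q = [1, 2, 3, 8, 9] / [4, 5] / [6, 7];  common shape = (5, 2, 2)

Row-insert the values π_1, π_2, … into P one at a time, bumping the leftmost entry strictly greater than the inserted value down to the next row. The recording tableau Q records, in position (i, j), the step at which that cell was added to P.
  Insert 1 (step 1): P = [1];  Q = [1]
  Insert 5 (step 2): P = [1, 5];  Q = [1, 2]
  Insert 9 (step 3): P = [1, 5, 9];  Q = [1, 2, 3]
  Insert 4 (step 4): P = [1, 4, 9] / [5];  Q = [1, 2, 3] / [4]
  Insert 8 (step 5): P = [1, 4, 8] / [5, 9];  Q = [1, 2, 3] / [4, 5]
  Insert 2 (step 6): P = [1, 2, 8] / [4, 9] / [5];  Q = [1, 2, 3] / [4, 5] / [6]
  Insert 3 (step 7): P = [1, 2, 3] / [4, 8] / [5, 9];  Q = [1, 2, 3] / [4, 5] / [6, 7]
  Insert 6 (step 8): P = [1, 2, 3, 6] / [4, 8] / [5, 9];  Q = [1, 2, 3, 8] / [4, 5] / [6, 7]
  Insert 7 (step 9): P = [1, 2, 3, 6, 7] / [4, 8] / [5, 9];  Q = [1, 2, 3, 8, 9] / [4, 5] / [6, 7]
Final shape: (5, 2, 2).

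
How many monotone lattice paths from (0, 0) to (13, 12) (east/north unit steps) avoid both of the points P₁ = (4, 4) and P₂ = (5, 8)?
Number of paths = 3034785

Inclusion–exclusion. Total paths: C(25, 13) = 5200300. Through P₁: C(8, 4)·C(17, 9) = 1701700. Through P₂: C(13, 5)·C(12, 8) = 637065. Since P₁ is strictly southwest of P₂, a monotone path through both must visit P₁ then P₂; paths through both = C(8, 4)·C(5, 1)·C(12, 8) = 173250. Avoid both = 5200300 − 1701700 − 637065 + 173250 = 3034785.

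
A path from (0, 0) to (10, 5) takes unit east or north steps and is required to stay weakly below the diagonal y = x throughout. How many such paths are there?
Number of paths = 1638

By the reflection principle (André's argument), the number of monotone paths to (10, 5) with n ≤ m that never go above y = x is C(15, 10) − C(15, 11) = 3003 − 1365 = 1638.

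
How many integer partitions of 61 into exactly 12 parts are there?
p(61, 12 parts) = 85067

Partitions of n into exactly k parts are in bijection with partitions of n − k into at most k parts (subtract 1 from each part). So p(61, exactly 12) = p(49, parts ≤ 12). Computing via the recurrence p(m, j) = p(m, j−1) + p(m−j, j) gives 85067.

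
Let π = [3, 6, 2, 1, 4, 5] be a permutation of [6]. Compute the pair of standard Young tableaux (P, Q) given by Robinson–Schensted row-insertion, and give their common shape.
P = [1, 4, 5] / [2, 6] / [3];  Q = [1, 2, 6] / [3, 5] / [4];  common shape = (3, 2, 1)

Row-insert the values π_1, π_2, … into P one at a time, bumping the leftmost entry strictly greater than the inserted value down to the next row. The recording tableau Q records, in position (i, j), the step at which that cell was added to P.
  Insert 3 (step 1): P = [3];  Q = [1]
  Insert 6 (step 2): P = [3, 6];  Q = [1, 2]
  Insert 2 (step 3): P = [2, 6] / [3];  Q = [1, 2] / [3]
  Insert 1 (step 4): P = [1, 6] / [2] / [3];  Q = [1, 2] / [3] / [4]
  Insert 4 (step 5): P = [1, 4] / [2, 6] / [3];  Q = [1, 2] / [3, 5] / [4]
  Insert 5 (step 6): P = [1, 4, 5] / [2, 6] / [3];  Q = [1, 2, 6] / [3, 5] / [4]
Final shape: (3, 2, 1).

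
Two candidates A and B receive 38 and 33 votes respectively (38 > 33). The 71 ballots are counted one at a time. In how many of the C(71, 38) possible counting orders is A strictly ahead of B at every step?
Strict-lead orderings = 13187694661947683150

Total orderings of the 71 votes with 38 for A: C(71, 38) = 187265264199657100730. By the Bertrand ballot formula (Cycle Lemma / reflection principle), the number of orderings in which A is strictly ahead of B throughout is (p − q)/(p + q) · C(p + q, p) = (38 − 33)/(38 + 33) · 187265264199657100730 = 13187694661947683150.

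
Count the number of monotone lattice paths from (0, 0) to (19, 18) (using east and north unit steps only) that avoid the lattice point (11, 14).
Number of paths = 15466218900

Total paths from (0, 0) to (19, 18): C(37, 19) = 17672631900. Paths through (11, 14): (paths (0, 0) → (11, 14)) × (paths (11, 14) → (19, 18)) = C(25, 11) · C(12, 8) = 4457400 · 495 = 2206413000. Avoidance count = 17672631900 − 2206413000 = 15466218900.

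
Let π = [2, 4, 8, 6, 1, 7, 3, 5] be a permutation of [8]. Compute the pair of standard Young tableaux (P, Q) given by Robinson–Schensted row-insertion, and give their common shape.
P = [1, 3, 5, 7] / [2, 4, 6] / [8];  Q = [1, 2, 3, 6] / [4, 7, 8] / [5];  common shape = (4, 3, 1)

Row-insert the values π_1, π_2, … into P one at a time, bumping the leftmost entry strictly greater than the inserted value down to the next row. The recording tableau Q records, in position (i, j), the step at which that cell was added to P.
  Insert 2 (step 1): P = [2];  Q = [1]
  Insert 4 (step 2): P = [2, 4];  Q = [1, 2]
  Insert 8 (step 3): P = [2, 4, 8];  Q = [1, 2, 3]
  Insert 6 (step 4): P = [2, 4, 6] / [8];  Q = [1, 2, 3] / [4]
  Insert 1 (step 5): P = [1, 4, 6] / [2] / [8];  Q = [1, 2, 3] / [4] / [5]
  Insert 7 (step 6): P = [1, 4, 6, 7] / [2] / [8];  Q = [1, 2, 3, 6] / [4] / [5]
  Insert 3 (step 7): P = [1, 3, 6, 7] / [2, 4] / [8];  Q = [1, 2, 3, 6] / [4, 7] / [5]
  Insert 5 (step 8): P = [1, 3, 5, 7] / [2, 4, 6] / [8];  Q = [1, 2, 3, 6] / [4, 7, 8] / [5]
Final shape: (4, 3, 1).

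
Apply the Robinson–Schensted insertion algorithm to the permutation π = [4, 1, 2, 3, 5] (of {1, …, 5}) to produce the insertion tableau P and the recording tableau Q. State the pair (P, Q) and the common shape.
P = [1, 2, 3, 5] / [4];  Q = [1, 3, 4, 5] / [2];  common shape = (4, 1)

Row-insert the values π_1, π_2, … into P one at a time, bumping the leftmost entry strictly greater than the inserted value down to the next row. The recording tableau Q records, in position (i, j), the step at which that cell was added to P.
  Insert 4 (step 1): P = [4];  Q = [1]
  Insert 1 (step 2): P = [1] / [4];  Q = [1] / [2]
  Insert 2 (step 3): P = [1, 2] / [4];  Q = [1, 3] / [2]
  Insert 3 (step 4): P = [1, 2, 3] / [4];  Q = [1, 3, 4] / [2]
  Insert 5 (step 5): P = [1, 2, 3, 5] / [4];  Q = [1, 3, 4, 5] / [2]
Final shape: (4, 1).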